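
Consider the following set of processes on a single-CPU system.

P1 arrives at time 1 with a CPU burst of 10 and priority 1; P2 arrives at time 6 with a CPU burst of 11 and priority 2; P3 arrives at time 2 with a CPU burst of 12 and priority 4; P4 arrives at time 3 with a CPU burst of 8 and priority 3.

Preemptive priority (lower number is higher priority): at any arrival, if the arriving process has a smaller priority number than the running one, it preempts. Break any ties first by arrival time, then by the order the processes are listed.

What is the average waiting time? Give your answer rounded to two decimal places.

Schedule: | idle 0-1 | P1 1-11 | P2 11-22 | P4 22-30 | P3 30-42 |
Completion: P1=11  P2=22  P3=42  P4=30
Turnaround (C−A): P1=10  P2=16  P3=40  P4=27
Waiting times: P1=0, P2=5, P3=28, P4=19
Average waiting = (0+5+28+19) / 4 = 52/4 = 13.00

13.00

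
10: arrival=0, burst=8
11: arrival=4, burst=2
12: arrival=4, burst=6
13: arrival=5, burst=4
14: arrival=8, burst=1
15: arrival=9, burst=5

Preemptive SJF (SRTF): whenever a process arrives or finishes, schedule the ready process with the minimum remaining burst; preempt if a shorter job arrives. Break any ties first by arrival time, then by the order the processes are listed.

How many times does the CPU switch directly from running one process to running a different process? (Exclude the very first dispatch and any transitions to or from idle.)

7

Schedule: | 10 0-4 | 11 4-6 | 10 6-8 | 14 8-9 | 10 9-11 | 13 11-15 | 15 15-20 | 12 20-26 |
Completion: 10=11  11=6  12=26  13=15  14=9  15=20
Turnaround (C−A): 10=11  11=2  12=22  13=10  14=1  15=11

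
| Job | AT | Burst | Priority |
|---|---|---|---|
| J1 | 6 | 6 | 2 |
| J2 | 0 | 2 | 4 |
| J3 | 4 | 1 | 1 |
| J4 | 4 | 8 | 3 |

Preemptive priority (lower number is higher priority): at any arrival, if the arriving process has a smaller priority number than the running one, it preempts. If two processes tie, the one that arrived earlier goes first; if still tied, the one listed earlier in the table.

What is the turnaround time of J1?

Schedule: | J2 0-2 | idle 2-4 | J3 4-5 | J4 5-6 | J1 6-12 | J4 12-19 |
Completion: J1=12  J2=2  J3=5  J4=19
Turnaround (C−A): J1=6  J2=2  J3=1  J4=15
Turnaround(J1) = completion − arrival = 12 − 6 = 6

6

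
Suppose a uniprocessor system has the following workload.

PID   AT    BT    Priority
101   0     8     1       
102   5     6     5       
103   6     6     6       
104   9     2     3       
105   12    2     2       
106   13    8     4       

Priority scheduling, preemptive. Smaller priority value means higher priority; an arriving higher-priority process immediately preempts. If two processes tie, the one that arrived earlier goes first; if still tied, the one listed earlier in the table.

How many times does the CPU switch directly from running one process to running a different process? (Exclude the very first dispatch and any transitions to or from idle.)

Gantt: | 101 0-8 | 102 8-9 | 104 9-11 | 102 11-12 | 105 12-14 | 106 14-22 | 102 22-26 | 103 26-32 |
Completion: 101=8  102=26  103=32  104=11  105=14  106=22
Turnaround (C−A): 101=8  102=21  103=26  104=2  105=2  106=9

7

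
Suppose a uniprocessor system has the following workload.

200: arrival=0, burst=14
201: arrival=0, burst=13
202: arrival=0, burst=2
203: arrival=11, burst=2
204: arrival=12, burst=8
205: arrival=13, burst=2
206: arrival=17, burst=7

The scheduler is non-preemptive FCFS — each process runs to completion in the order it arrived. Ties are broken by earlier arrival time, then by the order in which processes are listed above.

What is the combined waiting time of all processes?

128

Timeline: | 200 0-14 | 201 14-27 | 202 27-29 | 203 29-31 | 204 31-39 | 205 39-41 | 206 41-48 |
Completion: 200=14  201=27  202=29  203=31  204=39  205=41  206=48
Turnaround (C−A): 200=14  201=27  202=29  203=20  204=27  205=28  206=31
Waiting = turnaround − burst: 200=0, 201=14, 202=27, 203=18, 204=19, 205=26, 206=24
Total waiting = 0 + 14 + 27 + 18 + 19 + 26 + 24 = 128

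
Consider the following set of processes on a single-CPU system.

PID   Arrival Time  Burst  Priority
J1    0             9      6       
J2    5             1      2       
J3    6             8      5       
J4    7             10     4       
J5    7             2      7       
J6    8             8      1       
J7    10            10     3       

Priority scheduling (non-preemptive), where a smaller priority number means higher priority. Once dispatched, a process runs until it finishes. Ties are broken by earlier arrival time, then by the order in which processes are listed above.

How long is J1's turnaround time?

Schedule: | J1 0-9 | J6 9-17 | J2 17-18 | J7 18-28 | J4 28-38 | J3 38-46 | J5 46-48 |
Completion: J1=9  J2=18  J3=46  J4=38  J5=48  J6=17  J7=28
Turnaround(J1) = completion − arrival = 9 − 0 = 9

9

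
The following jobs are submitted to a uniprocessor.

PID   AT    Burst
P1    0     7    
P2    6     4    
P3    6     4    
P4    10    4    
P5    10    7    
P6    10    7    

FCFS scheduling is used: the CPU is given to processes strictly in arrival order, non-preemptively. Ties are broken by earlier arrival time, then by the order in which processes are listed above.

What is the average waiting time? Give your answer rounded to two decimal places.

6.00

Schedule: | P1 0-7 | P2 7-11 | P3 11-15 | P4 15-19 | P5 19-26 | P6 26-33 |
Completion: P1=7  P2=11  P3=15  P4=19  P5=26  P6=33
Turnaround (C−A): P1=7  P2=5  P3=9  P4=9  P5=16  P6=23
Waiting times: P1=0, P2=1, P3=5, P4=5, P5=9, P6=16
Average waiting = (0+1+5+5+9+16) / 6 = 36/6 = 6.00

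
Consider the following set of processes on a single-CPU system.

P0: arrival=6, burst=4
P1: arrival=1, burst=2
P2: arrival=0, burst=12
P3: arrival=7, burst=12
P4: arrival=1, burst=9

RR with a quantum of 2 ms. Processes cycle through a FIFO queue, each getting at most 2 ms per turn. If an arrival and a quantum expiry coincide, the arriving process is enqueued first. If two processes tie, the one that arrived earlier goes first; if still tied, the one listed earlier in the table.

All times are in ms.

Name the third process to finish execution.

P4

Timeline: | P2 0-2 | P1 2-4 | P4 4-6 | P2 6-8 | P0 8-10 | P4 10-12 | P3 12-14 | P2 14-16 | P0 16-18 | P4 18-20 | P3 20-22 | P2 22-24 | P4 24-26 | P3 26-28 | P2 28-30 | P4 30-31 | P3 31-33 | P2 33-35 | P3 35-39 |
Completion: P0=18  P1=4  P2=35  P3=39  P4=31
Turnaround (C−A): P0=12  P1=3  P2=35  P3=32  P4=30
Finish order: P1 → P0 → P4 → P2 → P3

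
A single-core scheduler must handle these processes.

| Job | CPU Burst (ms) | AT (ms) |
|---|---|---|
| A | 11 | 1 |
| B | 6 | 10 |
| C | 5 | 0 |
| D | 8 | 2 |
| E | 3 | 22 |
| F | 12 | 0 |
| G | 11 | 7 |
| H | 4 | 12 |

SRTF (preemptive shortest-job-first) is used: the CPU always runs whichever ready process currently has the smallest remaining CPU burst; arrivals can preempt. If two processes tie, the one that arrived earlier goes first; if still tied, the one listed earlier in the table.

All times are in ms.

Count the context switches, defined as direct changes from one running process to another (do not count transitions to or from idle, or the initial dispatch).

Timeline: | C 0-5 | D 5-13 | H 13-17 | B 17-23 | E 23-26 | A 26-37 | G 37-48 | F 48-60 |
Completion: A=37  B=23  C=5  D=13  E=26  F=60  G=48  H=17
Turnaround (C−A): A=36  B=13  C=5  D=11  E=4  F=60  G=41  H=5

7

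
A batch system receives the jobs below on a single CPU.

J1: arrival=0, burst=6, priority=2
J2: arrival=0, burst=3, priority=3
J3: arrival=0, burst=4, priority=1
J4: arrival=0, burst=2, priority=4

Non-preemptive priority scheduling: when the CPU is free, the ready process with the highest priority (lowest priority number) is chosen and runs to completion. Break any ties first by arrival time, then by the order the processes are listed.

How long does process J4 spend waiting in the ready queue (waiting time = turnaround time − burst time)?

13

Timeline: | J3 0-4 | J1 4-10 | J2 10-13 | J4 13-15 |
Completion: J1=10  J2=13  J3=4  J4=15
Turnaround (C−A): J1=10  J2=13  J3=4  J4=15
Waiting(J4) = turnaround − burst = 15 − 2 = 13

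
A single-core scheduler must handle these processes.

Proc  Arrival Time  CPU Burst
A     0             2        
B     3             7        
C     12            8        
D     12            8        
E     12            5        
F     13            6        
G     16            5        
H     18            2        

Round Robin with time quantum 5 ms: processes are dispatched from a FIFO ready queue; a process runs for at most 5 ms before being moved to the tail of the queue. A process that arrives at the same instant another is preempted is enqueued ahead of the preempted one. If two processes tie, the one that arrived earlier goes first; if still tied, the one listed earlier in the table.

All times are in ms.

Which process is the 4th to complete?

Timeline: | A 0-2 | idle 2-3 | B 3-10 | idle 10-12 | C 12-17 | D 17-22 | E 22-27 | F 27-32 | G 32-37 | C 37-40 | H 40-42 | D 42-45 | F 45-46 |
Completion: A=2  B=10  C=40  D=45  E=27  F=46  G=37  H=42
Finish order: A → B → E → G → C → H → D → F

G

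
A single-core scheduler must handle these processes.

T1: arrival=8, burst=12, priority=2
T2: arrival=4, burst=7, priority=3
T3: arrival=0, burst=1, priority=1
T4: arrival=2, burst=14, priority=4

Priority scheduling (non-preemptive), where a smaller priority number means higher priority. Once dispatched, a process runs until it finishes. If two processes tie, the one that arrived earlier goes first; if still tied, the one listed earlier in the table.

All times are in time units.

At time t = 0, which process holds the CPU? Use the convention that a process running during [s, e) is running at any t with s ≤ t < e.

Gantt: | T3 0-1 | idle 1-2 | T4 2-16 | T1 16-28 | T2 28-35 |
Completion: T1=28  T2=35  T3=1  T4=16
Turnaround (C−A): T1=20  T2=31  T3=1  T4=14

T3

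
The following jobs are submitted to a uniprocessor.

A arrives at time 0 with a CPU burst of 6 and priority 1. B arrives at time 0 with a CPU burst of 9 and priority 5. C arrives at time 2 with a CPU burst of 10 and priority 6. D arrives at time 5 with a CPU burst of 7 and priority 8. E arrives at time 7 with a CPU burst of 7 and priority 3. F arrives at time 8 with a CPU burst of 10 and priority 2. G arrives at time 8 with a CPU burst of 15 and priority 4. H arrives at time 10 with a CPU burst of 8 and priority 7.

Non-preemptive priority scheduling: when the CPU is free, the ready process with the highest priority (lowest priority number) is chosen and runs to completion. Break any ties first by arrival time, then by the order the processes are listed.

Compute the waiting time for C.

45

Gantt: | A 0-6 | B 6-15 | F 15-25 | E 25-32 | G 32-47 | C 47-57 | H 57-65 | D 65-72 |
Completion: A=6  B=15  C=57  D=72  E=32  F=25  G=47  H=65
Turnaround (C−A): A=6  B=15  C=55  D=67  E=25  F=17  G=39  H=55
Waiting(C) = turnaround − burst = 55 − 10 = 45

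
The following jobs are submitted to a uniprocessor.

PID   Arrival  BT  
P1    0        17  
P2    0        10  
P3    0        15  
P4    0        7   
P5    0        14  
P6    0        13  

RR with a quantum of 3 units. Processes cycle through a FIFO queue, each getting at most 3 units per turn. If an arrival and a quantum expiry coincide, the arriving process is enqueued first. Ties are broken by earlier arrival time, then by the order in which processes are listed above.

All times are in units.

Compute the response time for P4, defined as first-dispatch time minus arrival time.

9

Timeline: | P1 0-3 | P2 3-6 | P3 6-9 | P4 9-12 | P5 12-15 | P6 15-18 | P1 18-21 | P2 21-24 | P3 24-27 | P4 27-30 | P5 30-33 | P6 33-36 | P1 36-39 | P2 39-42 | P3 42-45 | P4 45-46 | P5 46-49 | P6 49-52 | P1 52-55 | P2 55-56 | P3 56-59 | P5 59-62 | P6 62-65 | P1 65-68 | P3 68-71 | P5 71-73 | P6 73-74 | P1 74-76 |
Completion: P1=76  P2=56  P3=71  P4=46  P5=73  P6=74
Response(P4) = first start − arrival = 9 − 0 = 9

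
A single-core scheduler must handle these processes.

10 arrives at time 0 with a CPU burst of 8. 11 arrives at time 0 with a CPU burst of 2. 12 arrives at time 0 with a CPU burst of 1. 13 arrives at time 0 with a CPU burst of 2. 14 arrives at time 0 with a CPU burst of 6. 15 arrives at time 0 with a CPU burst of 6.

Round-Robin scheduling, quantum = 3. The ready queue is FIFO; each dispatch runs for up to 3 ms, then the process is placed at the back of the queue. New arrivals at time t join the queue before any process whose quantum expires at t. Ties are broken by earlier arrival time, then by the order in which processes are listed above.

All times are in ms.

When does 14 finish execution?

Gantt: | 10 0-3 | 11 3-5 | 12 5-6 | 13 6-8 | 14 8-11 | 15 11-14 | 10 14-17 | 14 17-20 | 15 20-23 | 10 23-25 |
Completion: 10=25  11=5  12=6  13=8  14=20  15=23

20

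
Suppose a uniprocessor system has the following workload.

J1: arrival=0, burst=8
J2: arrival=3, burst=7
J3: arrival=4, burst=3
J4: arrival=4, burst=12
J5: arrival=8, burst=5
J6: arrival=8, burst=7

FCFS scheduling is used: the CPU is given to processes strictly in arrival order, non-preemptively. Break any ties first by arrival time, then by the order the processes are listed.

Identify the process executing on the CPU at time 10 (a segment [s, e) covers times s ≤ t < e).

J2

Timeline: | J1 0-8 | J2 8-15 | J3 15-18 | J4 18-30 | J5 30-35 | J6 35-42 |
Completion: J1=8  J2=15  J3=18  J4=30  J5=35  J6=42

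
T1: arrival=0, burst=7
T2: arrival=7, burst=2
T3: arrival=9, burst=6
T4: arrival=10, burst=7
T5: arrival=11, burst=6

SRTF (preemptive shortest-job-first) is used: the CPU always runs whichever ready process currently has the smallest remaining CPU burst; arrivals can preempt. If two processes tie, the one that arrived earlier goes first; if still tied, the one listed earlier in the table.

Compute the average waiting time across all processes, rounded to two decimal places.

Schedule: | T1 0-7 | T2 7-9 | T3 9-15 | T5 15-21 | T4 21-28 |
Completion: T1=7  T2=9  T3=15  T4=28  T5=21
Turnaround (C−A): T1=7  T2=2  T3=6  T4=18  T5=10
Waiting times: T1=0, T2=0, T3=0, T4=11, T5=4
Average waiting = (0+0+0+11+4) / 5 = 15/5 = 3.00

3.00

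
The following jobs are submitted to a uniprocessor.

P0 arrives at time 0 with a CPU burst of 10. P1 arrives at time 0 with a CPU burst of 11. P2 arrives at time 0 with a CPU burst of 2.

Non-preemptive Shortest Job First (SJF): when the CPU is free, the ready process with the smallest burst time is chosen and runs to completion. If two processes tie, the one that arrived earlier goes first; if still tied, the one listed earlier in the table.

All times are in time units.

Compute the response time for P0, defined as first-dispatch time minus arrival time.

2

Schedule: | P2 0-2 | P0 2-12 | P1 12-23 |
Completion: P0=12  P1=23  P2=2
Turnaround (C−A): P0=12  P1=23  P2=2
Response(P0) = first start − arrival = 2 − 0 = 2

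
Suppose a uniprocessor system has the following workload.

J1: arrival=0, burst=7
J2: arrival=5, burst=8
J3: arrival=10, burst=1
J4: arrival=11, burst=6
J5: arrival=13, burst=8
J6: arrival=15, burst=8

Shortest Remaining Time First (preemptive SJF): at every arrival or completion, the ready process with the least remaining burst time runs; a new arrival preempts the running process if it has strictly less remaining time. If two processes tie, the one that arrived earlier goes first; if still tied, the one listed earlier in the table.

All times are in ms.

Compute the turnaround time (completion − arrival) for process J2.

Gantt: | J1 0-7 | J2 7-10 | J3 10-11 | J2 11-16 | J4 16-22 | J5 22-30 | J6 30-38 |
Completion: J1=7  J2=16  J3=11  J4=22  J5=30  J6=38
Turnaround(J2) = completion − arrival = 16 − 5 = 11

11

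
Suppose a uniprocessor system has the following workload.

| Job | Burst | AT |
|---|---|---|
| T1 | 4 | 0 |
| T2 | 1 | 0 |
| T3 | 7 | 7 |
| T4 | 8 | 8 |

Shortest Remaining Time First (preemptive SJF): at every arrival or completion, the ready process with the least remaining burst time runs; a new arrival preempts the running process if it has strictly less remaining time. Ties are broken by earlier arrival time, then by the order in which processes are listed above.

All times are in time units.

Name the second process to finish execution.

T1

Timeline: | T2 0-1 | T1 1-5 | idle 5-7 | T3 7-14 | T4 14-22 |
Completion: T1=5  T2=1  T3=14  T4=22
Finish order: T2 → T1 → T3 → T4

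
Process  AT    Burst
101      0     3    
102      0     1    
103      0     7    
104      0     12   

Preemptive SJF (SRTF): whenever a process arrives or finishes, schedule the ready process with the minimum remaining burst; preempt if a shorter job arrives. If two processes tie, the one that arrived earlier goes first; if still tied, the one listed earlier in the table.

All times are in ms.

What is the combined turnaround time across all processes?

Timeline: | 102 0-1 | 101 1-4 | 103 4-11 | 104 11-23 |
Completion: 101=4  102=1  103=11  104=23
Turnaround (C−A): 101=4  102=1  103=11  104=23
Turnaround = completion − arrival: 101=4, 102=1, 103=11, 104=23
Total turnaround = 4 + 1 + 11 + 23 = 39

39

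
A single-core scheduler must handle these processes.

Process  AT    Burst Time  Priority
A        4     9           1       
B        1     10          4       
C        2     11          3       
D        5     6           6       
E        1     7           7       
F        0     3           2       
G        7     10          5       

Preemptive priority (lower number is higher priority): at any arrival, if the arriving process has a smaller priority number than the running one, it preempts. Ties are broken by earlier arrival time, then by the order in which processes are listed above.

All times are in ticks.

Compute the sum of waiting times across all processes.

Schedule: | F 0-3 | C 3-4 | A 4-13 | C 13-23 | B 23-33 | G 33-43 | D 43-49 | E 49-56 |
Completion: A=13  B=33  C=23  D=49  E=56  F=3  G=43
Waiting = turnaround − burst: A=0, B=22, C=10, D=38, E=48, F=0, G=26
Total waiting = 0 + 22 + 10 + 38 + 48 + 0 + 26 = 144

144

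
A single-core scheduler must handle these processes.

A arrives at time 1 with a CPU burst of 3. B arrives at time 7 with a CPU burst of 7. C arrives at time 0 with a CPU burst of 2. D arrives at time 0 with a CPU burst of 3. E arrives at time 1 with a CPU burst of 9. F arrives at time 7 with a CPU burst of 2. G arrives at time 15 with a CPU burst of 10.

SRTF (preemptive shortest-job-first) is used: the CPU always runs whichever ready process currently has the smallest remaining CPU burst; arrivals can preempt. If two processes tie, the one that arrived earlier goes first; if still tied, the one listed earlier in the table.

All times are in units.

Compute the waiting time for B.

3

Timeline: | C 0-2 | D 2-5 | A 5-8 | F 8-10 | B 10-17 | E 17-26 | G 26-36 |
Completion: A=8  B=17  C=2  D=5  E=26  F=10  G=36
Turnaround (C−A): A=7  B=10  C=2  D=5  E=25  F=3  G=21
Waiting(B) = turnaround − burst = 10 − 7 = 3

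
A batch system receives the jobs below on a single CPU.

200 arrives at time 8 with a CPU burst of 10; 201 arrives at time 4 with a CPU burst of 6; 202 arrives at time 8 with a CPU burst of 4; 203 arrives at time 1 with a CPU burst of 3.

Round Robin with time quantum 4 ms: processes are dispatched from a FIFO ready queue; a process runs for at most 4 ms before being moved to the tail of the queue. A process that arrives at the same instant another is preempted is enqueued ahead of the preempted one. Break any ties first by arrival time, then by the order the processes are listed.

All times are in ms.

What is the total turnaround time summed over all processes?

41

Timeline: | idle 0-1 | 203 1-4 | 201 4-8 | 200 8-12 | 202 12-16 | 201 16-18 | 200 18-24 |
Completion: 200=24  201=18  202=16  203=4
Turnaround (C−A): 200=16  201=14  202=8  203=3
Turnaround = completion − arrival: 200=16, 201=14, 202=8, 203=3
Total turnaround = 16 + 14 + 8 + 3 = 41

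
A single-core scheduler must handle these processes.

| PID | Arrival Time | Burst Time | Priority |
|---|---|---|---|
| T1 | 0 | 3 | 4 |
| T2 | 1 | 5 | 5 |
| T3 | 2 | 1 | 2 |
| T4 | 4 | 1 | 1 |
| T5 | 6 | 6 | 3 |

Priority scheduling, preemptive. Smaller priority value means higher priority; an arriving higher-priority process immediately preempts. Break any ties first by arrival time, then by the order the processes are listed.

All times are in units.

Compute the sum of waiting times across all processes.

11

Schedule: | T1 0-2 | T3 2-3 | T1 3-4 | T4 4-5 | T2 5-6 | T5 6-12 | T2 12-16 |
Completion: T1=4  T2=16  T3=3  T4=5  T5=12
Waiting = turnaround − burst: T1=1, T2=10, T3=0, T4=0, T5=0
Total waiting = 1 + 10 + 0 + 0 + 0 = 11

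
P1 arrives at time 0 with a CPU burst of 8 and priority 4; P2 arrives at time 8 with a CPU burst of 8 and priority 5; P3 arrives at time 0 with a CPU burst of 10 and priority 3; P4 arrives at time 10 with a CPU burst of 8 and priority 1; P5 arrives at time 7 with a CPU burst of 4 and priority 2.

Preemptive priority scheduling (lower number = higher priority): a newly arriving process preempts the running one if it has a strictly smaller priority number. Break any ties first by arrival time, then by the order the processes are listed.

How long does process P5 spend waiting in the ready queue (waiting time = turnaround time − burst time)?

8

Gantt: | P3 0-7 | P5 7-10 | P4 10-18 | P5 18-19 | P3 19-22 | P1 22-30 | P2 30-38 |
Completion: P1=30  P2=38  P3=22  P4=18  P5=19
Waiting(P5) = turnaround − burst = 12 − 4 = 8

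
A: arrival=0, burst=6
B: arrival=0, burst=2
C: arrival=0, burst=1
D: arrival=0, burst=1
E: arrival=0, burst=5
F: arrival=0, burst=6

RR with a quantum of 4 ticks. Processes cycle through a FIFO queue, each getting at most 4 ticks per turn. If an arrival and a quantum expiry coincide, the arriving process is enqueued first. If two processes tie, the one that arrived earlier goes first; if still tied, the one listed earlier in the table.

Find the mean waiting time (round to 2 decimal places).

Schedule: | A 0-4 | B 4-6 | C 6-7 | D 7-8 | E 8-12 | F 12-16 | A 16-18 | E 18-19 | F 19-21 |
Completion: A=18  B=6  C=7  D=8  E=19  F=21
Turnaround (C−A): A=18  B=6  C=7  D=8  E=19  F=21
Waiting times: A=12, B=4, C=6, D=7, E=14, F=15
Average waiting = (12+4+6+7+14+15) / 6 = 58/6 = 9.67

9.67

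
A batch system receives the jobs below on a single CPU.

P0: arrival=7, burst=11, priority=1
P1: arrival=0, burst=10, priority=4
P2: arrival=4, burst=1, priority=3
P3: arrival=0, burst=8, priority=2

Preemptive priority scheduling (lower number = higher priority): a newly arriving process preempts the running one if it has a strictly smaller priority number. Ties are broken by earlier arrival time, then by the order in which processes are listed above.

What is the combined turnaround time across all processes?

76

Timeline: | P3 0-7 | P0 7-18 | P3 18-19 | P2 19-20 | P1 20-30 |
Completion: P0=18  P1=30  P2=20  P3=19
Turnaround = completion − arrival: P0=11, P1=30, P2=16, P3=19
Total turnaround = 11 + 30 + 16 + 19 = 76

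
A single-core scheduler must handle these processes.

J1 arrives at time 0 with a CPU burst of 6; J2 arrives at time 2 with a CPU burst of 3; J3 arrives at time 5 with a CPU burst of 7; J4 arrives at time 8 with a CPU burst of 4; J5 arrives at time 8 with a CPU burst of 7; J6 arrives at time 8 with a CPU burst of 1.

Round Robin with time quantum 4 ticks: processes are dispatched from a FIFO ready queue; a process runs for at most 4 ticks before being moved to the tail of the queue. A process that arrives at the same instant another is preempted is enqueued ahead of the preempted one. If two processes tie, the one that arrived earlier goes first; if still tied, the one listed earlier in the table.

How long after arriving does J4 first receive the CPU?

Schedule: | J1 0-4 | J2 4-7 | J1 7-9 | J3 9-13 | J4 13-17 | J5 17-21 | J6 21-22 | J3 22-25 | J5 25-28 |
Completion: J1=9  J2=7  J3=25  J4=17  J5=28  J6=22
Turnaround (C−A): J1=9  J2=5  J3=20  J4=9  J5=20  J6=14
Response(J4) = first start − arrival = 13 − 8 = 5

5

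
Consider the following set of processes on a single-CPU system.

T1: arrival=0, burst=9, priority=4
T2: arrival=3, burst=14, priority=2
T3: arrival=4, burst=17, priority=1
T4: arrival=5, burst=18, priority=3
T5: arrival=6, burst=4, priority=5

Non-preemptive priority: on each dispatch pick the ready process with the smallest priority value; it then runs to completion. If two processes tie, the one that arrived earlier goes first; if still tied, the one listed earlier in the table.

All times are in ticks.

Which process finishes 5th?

T5

Timeline: | T1 0-9 | T3 9-26 | T2 26-40 | T4 40-58 | T5 58-62 |
Completion: T1=9  T2=40  T3=26  T4=58  T5=62
Finish order: T1 → T3 → T2 → T4 → T5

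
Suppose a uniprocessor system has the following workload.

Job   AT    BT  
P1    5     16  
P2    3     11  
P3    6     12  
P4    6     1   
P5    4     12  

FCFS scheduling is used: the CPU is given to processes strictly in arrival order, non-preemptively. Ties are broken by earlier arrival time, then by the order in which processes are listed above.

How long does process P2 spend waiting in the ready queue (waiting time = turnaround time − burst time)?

0

Gantt: | idle 0-3 | P2 3-14 | P5 14-26 | P1 26-42 | P3 42-54 | P4 54-55 |
Completion: P1=42  P2=14  P3=54  P4=55  P5=26
Waiting(P2) = turnaround − burst = 11 − 11 = 0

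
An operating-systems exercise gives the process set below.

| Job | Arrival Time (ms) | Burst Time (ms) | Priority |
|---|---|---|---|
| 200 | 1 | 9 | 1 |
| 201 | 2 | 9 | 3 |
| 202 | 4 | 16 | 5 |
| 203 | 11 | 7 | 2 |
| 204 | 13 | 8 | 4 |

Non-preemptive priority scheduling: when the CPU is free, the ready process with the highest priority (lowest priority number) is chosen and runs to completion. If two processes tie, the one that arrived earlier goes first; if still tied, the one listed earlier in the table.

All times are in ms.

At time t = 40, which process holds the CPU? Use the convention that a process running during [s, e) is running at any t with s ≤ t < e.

202

Timeline: | idle 0-1 | 200 1-10 | 201 10-19 | 203 19-26 | 204 26-34 | 202 34-50 |
Completion: 200=10  201=19  202=50  203=26  204=34
Turnaround (C−A): 200=9  201=17  202=46  203=15  204=21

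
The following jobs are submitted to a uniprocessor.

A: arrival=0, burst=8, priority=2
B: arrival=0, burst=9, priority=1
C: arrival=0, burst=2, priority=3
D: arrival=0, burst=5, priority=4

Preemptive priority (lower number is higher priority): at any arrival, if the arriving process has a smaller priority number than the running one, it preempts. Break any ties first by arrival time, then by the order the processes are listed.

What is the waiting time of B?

0

Gantt: | B 0-9 | A 9-17 | C 17-19 | D 19-24 |
Completion: A=17  B=9  C=19  D=24
Turnaround (C−A): A=17  B=9  C=19  D=24
Waiting(B) = turnaround − burst = 9 − 9 = 0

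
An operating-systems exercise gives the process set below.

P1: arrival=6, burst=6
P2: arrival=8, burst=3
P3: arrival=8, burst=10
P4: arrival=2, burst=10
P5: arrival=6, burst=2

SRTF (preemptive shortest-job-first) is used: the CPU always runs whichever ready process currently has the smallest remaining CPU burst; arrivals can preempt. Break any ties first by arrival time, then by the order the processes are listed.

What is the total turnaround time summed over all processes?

62

Gantt: | idle 0-2 | P4 2-6 | P5 6-8 | P2 8-11 | P4 11-17 | P1 17-23 | P3 23-33 |
Completion: P1=23  P2=11  P3=33  P4=17  P5=8
Turnaround (C−A): P1=17  P2=3  P3=25  P4=15  P5=2
Turnaround = completion − arrival: P1=17, P2=3, P3=25, P4=15, P5=2
Total turnaround = 17 + 3 + 25 + 15 + 2 = 62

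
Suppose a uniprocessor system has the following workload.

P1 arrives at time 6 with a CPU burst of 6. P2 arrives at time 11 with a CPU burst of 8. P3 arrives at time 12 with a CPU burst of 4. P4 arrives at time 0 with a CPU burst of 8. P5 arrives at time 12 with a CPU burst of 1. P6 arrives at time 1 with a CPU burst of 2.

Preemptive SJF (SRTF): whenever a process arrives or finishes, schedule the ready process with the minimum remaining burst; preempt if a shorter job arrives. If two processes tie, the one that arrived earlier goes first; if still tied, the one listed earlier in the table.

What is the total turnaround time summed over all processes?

51

Gantt: | P4 0-1 | P6 1-3 | P4 3-10 | P1 10-12 | P5 12-13 | P1 13-17 | P3 17-21 | P2 21-29 |
Completion: P1=17  P2=29  P3=21  P4=10  P5=13  P6=3
Turnaround (C−A): P1=11  P2=18  P3=9  P4=10  P5=1  P6=2
Turnaround = completion − arrival: P1=11, P2=18, P3=9, P4=10, P5=1, P6=2
Total turnaround = 11 + 18 + 9 + 10 + 1 + 2 = 51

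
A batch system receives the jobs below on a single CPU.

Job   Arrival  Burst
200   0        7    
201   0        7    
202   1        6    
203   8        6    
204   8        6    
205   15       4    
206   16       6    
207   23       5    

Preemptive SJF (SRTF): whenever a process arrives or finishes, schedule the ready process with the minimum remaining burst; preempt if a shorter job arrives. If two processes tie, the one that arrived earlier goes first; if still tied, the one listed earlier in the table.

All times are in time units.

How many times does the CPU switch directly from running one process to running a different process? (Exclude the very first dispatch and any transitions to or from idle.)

7

Schedule: | 200 0-7 | 202 7-13 | 203 13-19 | 205 19-23 | 207 23-28 | 204 28-34 | 206 34-40 | 201 40-47 |
Completion: 200=7  201=47  202=13  203=19  204=34  205=23  206=40  207=28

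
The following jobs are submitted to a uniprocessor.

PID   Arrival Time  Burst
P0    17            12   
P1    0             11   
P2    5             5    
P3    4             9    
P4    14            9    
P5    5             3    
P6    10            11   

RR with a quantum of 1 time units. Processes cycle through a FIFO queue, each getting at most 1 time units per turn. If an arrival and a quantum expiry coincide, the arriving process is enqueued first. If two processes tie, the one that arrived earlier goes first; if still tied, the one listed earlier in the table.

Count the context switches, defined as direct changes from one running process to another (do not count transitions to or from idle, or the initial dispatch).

Gantt: | P1 0-4 | P3 4-5 | P1 5-6 | P2 6-7 | P5 7-8 | P3 8-9 | P1 9-10 | P2 10-11 | P5 11-12 | P3 12-13 | P6 13-14 | P1 14-15 | P2 15-16 | P5 16-17 | P3 17-18 | P4 18-19 | P6 19-20 | P1 20-21 | P2 21-22 | P0 22-23 | P3 23-24 | P4 24-25 | P6 25-26 | P1 26-27 | P2 27-28 | P0 28-29 | P3 29-30 | P4 30-31 | P6 31-32 | P1 32-33 | P0 33-34 | P3 34-35 | P4 35-36 | P6 36-37 | P1 37-38 | P0 38-39 | P3 39-40 | P4 40-41 | P6 41-42 | P0 42-43 | P3 43-44 | P4 44-45 | P6 45-46 | P0 46-47 | P4 47-48 | P6 48-49 | P0 49-50 | P4 50-51 | P6 51-52 | P0 52-53 | P4 53-54 | P6 54-55 | P0 55-56 | P6 56-57 | P0 57-60 |
Completion: P0=60  P1=38  P2=28  P3=44  P4=54  P5=17  P6=57

54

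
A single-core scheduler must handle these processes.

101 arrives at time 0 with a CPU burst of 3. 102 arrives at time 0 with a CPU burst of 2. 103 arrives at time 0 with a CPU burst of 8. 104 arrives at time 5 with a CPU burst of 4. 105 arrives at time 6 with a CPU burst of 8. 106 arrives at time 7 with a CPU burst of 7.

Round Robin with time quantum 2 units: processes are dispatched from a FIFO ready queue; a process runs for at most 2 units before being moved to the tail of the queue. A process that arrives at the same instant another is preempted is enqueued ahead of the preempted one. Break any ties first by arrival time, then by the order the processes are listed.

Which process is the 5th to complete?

Schedule: | 101 0-2 | 102 2-4 | 103 4-6 | 101 6-7 | 104 7-9 | 105 9-11 | 103 11-13 | 106 13-15 | 104 15-17 | 105 17-19 | 103 19-21 | 106 21-23 | 105 23-25 | 103 25-27 | 106 27-29 | 105 29-31 | 106 31-32 |
Completion: 101=7  102=4  103=27  104=17  105=31  106=32
Turnaround (C−A): 101=7  102=4  103=27  104=12  105=25  106=25
Finish order: 102 → 101 → 104 → 103 → 105 → 106

105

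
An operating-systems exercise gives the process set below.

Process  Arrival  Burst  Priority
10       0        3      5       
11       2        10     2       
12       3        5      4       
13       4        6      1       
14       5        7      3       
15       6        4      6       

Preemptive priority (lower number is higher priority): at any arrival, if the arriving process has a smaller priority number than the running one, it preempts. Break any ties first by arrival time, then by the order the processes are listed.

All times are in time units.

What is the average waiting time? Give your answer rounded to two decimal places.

15.67

Timeline: | 10 0-2 | 11 2-4 | 13 4-10 | 11 10-18 | 14 18-25 | 12 25-30 | 10 30-31 | 15 31-35 |
Completion: 10=31  11=18  12=30  13=10  14=25  15=35
Turnaround (C−A): 10=31  11=16  12=27  13=6  14=20  15=29
Waiting times: 10=28, 11=6, 12=22, 13=0, 14=13, 15=25
Average waiting = (28+6+22+0+13+25) / 6 = 94/6 = 15.67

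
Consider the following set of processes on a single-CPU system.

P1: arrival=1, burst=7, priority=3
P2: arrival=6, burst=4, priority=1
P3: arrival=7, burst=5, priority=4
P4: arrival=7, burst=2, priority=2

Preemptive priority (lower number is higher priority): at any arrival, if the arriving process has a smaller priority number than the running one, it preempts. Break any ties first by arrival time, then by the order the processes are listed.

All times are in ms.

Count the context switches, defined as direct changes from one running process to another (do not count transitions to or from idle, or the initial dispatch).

Gantt: | idle 0-1 | P1 1-6 | P2 6-10 | P4 10-12 | P1 12-14 | P3 14-19 |
Completion: P1=14  P2=10  P3=19  P4=12

4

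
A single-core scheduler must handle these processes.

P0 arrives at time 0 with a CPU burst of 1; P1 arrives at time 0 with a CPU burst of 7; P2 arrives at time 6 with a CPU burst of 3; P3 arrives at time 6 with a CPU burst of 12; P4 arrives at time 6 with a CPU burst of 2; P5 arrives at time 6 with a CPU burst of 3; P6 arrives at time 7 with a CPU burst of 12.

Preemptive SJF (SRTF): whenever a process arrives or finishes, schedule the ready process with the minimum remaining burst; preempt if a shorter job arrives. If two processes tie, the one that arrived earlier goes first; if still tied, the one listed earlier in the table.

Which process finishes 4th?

Timeline: | P0 0-1 | P1 1-8 | P4 8-10 | P2 10-13 | P5 13-16 | P3 16-28 | P6 28-40 |
Completion: P0=1  P1=8  P2=13  P3=28  P4=10  P5=16  P6=40
Turnaround (C−A): P0=1  P1=8  P2=7  P3=22  P4=4  P5=10  P6=33
Finish order: P0 → P1 → P4 → P2 → P5 → P3 → P6

P2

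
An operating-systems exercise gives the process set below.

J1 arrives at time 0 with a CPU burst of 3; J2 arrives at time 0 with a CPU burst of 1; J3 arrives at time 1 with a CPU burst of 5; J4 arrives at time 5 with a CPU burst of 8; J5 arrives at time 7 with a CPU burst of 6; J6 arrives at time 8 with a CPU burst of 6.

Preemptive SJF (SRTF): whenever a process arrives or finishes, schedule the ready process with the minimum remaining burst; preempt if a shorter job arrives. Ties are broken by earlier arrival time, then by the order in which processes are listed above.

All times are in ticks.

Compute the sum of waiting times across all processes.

Schedule: | J2 0-1 | J1 1-4 | J3 4-9 | J5 9-15 | J6 15-21 | J4 21-29 |
Completion: J1=4  J2=1  J3=9  J4=29  J5=15  J6=21
Waiting = turnaround − burst: J1=1, J2=0, J3=3, J4=16, J5=2, J6=7
Total waiting = 1 + 0 + 3 + 16 + 2 + 7 = 29

29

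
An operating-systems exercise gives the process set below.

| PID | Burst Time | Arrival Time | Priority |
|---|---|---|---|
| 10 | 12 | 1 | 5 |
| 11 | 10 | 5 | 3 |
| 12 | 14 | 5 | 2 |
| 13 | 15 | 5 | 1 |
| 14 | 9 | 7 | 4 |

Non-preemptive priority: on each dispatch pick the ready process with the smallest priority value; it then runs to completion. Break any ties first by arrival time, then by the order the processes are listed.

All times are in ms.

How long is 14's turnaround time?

Timeline: | idle 0-1 | 10 1-13 | 13 13-28 | 12 28-42 | 11 42-52 | 14 52-61 |
Completion: 10=13  11=52  12=42  13=28  14=61
Turnaround(14) = completion − arrival = 61 − 7 = 54

54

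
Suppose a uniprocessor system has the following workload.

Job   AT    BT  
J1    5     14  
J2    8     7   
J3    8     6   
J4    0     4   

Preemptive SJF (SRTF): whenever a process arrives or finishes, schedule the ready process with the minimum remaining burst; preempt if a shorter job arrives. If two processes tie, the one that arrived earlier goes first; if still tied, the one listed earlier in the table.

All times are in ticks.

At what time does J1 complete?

Schedule: | J4 0-4 | idle 4-5 | J1 5-8 | J3 8-14 | J2 14-21 | J1 21-32 |
Completion: J1=32  J2=21  J3=14  J4=4
Turnaround (C−A): J1=27  J2=13  J3=6  J4=4

32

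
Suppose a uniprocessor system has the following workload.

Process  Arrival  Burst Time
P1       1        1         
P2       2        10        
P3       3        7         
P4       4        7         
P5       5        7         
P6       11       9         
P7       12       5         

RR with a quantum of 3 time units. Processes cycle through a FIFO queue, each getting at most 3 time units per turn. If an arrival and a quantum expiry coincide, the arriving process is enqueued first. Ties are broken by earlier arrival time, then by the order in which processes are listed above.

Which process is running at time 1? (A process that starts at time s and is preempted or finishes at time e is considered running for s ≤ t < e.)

Timeline: | idle 0-1 | P1 1-2 | P2 2-5 | P3 5-8 | P4 8-11 | P5 11-14 | P2 14-17 | P3 17-20 | P6 20-23 | P4 23-26 | P7 26-29 | P5 29-32 | P2 32-35 | P3 35-36 | P6 36-39 | P4 39-40 | P7 40-42 | P5 42-43 | P2 43-44 | P6 44-47 |
Completion: P1=2  P2=44  P3=36  P4=40  P5=43  P6=47  P7=42
Turnaround (C−A): P1=1  P2=42  P3=33  P4=36  P5=38  P6=36  P7=30

P1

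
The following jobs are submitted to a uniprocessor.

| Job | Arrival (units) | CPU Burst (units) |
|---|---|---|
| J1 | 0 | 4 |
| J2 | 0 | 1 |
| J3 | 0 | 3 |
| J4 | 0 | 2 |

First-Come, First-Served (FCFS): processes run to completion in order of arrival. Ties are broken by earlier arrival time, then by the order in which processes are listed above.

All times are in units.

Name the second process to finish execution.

J2

Schedule: | J1 0-4 | J2 4-5 | J3 5-8 | J4 8-10 |
Completion: J1=4  J2=5  J3=8  J4=10
Finish order: J1 → J2 → J3 → J4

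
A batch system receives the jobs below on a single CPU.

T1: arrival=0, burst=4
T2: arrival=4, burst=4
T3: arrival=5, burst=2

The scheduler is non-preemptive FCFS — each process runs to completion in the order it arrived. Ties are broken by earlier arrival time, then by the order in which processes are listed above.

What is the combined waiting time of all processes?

3

Timeline: | T1 0-4 | T2 4-8 | T3 8-10 |
Completion: T1=4  T2=8  T3=10
Waiting = turnaround − burst: T1=0, T2=0, T3=3
Total waiting = 0 + 0 + 3 = 3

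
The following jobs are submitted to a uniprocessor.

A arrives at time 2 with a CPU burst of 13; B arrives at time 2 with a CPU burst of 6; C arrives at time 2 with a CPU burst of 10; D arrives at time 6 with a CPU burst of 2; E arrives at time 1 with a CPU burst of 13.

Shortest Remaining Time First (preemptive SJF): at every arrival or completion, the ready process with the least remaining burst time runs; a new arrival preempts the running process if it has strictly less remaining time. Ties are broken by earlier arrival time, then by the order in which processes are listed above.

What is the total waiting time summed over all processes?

58

Schedule: | idle 0-1 | E 1-2 | B 2-8 | D 8-10 | C 10-20 | E 20-32 | A 32-45 |
Completion: A=45  B=8  C=20  D=10  E=32
Turnaround (C−A): A=43  B=6  C=18  D=4  E=31
Waiting = turnaround − burst: A=30, B=0, C=8, D=2, E=18
Total waiting = 30 + 0 + 8 + 2 + 18 = 58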